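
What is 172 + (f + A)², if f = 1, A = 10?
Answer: 293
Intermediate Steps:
172 + (f + A)² = 172 + (1 + 10)² = 172 + 11² = 172 + 121 = 293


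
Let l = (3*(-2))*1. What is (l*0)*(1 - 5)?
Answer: 0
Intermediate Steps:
l = -6 (l = -6*1 = -6)
(l*0)*(1 - 5) = (-6*0)*(1 - 5) = 0*(-4) = 0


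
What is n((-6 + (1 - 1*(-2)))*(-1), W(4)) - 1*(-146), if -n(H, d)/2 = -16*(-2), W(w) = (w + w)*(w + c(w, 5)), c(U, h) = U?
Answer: 82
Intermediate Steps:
W(w) = 4*w² (W(w) = (w + w)*(w + w) = (2*w)*(2*w) = 4*w²)
n(H, d) = -64 (n(H, d) = -(-32)*(-2) = -2*32 = -64)
n((-6 + (1 - 1*(-2)))*(-1), W(4)) - 1*(-146) = -64 - 1*(-146) = -64 + 146 = 82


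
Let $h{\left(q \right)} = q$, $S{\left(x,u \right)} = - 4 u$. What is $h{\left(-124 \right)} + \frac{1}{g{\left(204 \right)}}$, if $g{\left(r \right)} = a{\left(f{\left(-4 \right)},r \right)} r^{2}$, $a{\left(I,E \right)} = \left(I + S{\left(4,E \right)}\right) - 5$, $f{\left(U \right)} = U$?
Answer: $- \frac{4257316801}{34333200} \approx -124.0$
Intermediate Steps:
$a{\left(I,E \right)} = -5 + I - 4 E$ ($a{\left(I,E \right)} = \left(I - 4 E\right) - 5 = -5 + I - 4 E$)
$g{\left(r \right)} = r^{2} \left(-9 - 4 r\right)$ ($g{\left(r \right)} = \left(-5 - 4 - 4 r\right) r^{2} = \left(-9 - 4 r\right) r^{2} = r^{2} \left(-9 - 4 r\right)$)
$h{\left(-124 \right)} + \frac{1}{g{\left(204 \right)}} = -124 + \frac{1}{204^{2} \left(-9 - 816\right)} = -124 + \frac{1}{41616 \left(-9 - 816\right)} = -124 + \frac{1}{41616 \left(-825\right)} = -124 + \frac{1}{-34333200} = -124 - \frac{1}{34333200} = - \frac{4257316801}{34333200}$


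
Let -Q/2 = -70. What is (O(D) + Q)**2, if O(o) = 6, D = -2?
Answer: 21316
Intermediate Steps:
Q = 140 (Q = -2*(-70) = 140)
(O(D) + Q)**2 = (6 + 140)**2 = 146**2 = 21316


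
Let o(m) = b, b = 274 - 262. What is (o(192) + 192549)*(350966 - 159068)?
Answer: 36952070778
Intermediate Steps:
b = 12
o(m) = 12
(o(192) + 192549)*(350966 - 159068) = (12 + 192549)*(350966 - 159068) = 192561*191898 = 36952070778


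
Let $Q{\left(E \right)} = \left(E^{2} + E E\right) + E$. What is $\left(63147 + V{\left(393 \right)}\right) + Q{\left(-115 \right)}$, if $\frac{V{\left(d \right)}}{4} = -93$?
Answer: $89110$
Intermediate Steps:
$V{\left(d \right)} = -372$ ($V{\left(d \right)} = 4 \left(-93\right) = -372$)
$Q{\left(E \right)} = E + 2 E^{2}$ ($Q{\left(E \right)} = \left(E^{2} + E^{2}\right) + E = 2 E^{2} + E = E + 2 E^{2}$)
$\left(63147 + V{\left(393 \right)}\right) + Q{\left(-115 \right)} = \left(63147 - 372\right) - 115 \left(1 + 2 \left(-115\right)\right) = 62775 - 115 \left(1 - 230\right) = 62775 - -26335 = 62775 + 26335 = 89110$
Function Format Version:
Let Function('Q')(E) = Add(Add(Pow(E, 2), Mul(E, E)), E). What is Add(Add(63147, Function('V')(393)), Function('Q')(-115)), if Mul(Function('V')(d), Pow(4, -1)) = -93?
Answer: 89110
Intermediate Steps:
Function('V')(d) = -372 (Function('V')(d) = Mul(4, -93) = -372)
Function('Q')(E) = Add(E, Mul(2, Pow(E, 2))) (Function('Q')(E) = Add(Add(Pow(E, 2), Pow(E, 2)), E) = Add(Mul(2, Pow(E, 2)), E) = Add(E, Mul(2, Pow(E, 2))))
Add(Add(63147, Function('V')(393)), Function('Q')(-115)) = Add(Add(63147, -372), Mul(-115, Add(1, Mul(2, -115)))) = Add(62775, Mul(-115, Add(1, -230))) = Add(62775, Mul(-115, -229)) = Add(62775, 26335) = 89110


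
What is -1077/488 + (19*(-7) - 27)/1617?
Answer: -1819589/789096 ≈ -2.3059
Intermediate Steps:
-1077/488 + (19*(-7) - 27)/1617 = -1077*1/488 + (-133 - 27)*(1/1617) = -1077/488 - 160*1/1617 = -1077/488 - 160/1617 = -1819589/789096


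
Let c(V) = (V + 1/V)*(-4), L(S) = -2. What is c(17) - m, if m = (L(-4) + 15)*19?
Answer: -5359/17 ≈ -315.24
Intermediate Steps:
m = 247 (m = (-2 + 15)*19 = 13*19 = 247)
c(V) = -4*V - 4/V (c(V) = (V + 1/V)*(-4) = -4*V - 4/V)
c(17) - m = (-4*17 - 4/17) - 1*247 = (-68 - 4*1/17) - 247 = (-68 - 4/17) - 247 = -1160/17 - 247 = -5359/17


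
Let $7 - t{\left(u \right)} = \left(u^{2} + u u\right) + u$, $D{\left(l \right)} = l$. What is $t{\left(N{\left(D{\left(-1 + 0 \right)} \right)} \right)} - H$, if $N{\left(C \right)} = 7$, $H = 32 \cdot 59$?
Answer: $-1986$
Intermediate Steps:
$H = 1888$
$t{\left(u \right)} = 7 - u - 2 u^{2}$ ($t{\left(u \right)} = 7 - \left(\left(u^{2} + u u\right) + u\right) = 7 - \left(\left(u^{2} + u^{2}\right) + u\right) = 7 - \left(2 u^{2} + u\right) = 7 - \left(u + 2 u^{2}\right) = 7 - u - 2 u^{2}$)
$t{\left(N{\left(D{\left(-1 + 0 \right)} \right)} \right)} - H = \left(7 - 7 - 2 \cdot 7^{2}\right) - 1888 = \left(7 - 7 - 98\right) - 1888 = -98 - 1888 = -1986$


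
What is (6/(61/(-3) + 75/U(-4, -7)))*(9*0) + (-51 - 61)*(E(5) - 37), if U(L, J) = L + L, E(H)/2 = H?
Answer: 3024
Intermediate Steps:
E(H) = 2*H
U(L, J) = 2*L
(6/(61/(-3) + 75/U(-4, -7)))*(9*0) + (-51 - 61)*(E(5) - 37) = (6/(61/(-3) + 75/((2*(-4)))))*(9*0) + (-51 - 61)*(2*5 - 37) = (6/(61*(-1/3) + 75/(-8)))*0 - 112*(10 - 37) = (6/(-61/3 + 75*(-1/8)))*0 - 112*(-27) = (6/(-61/3 - 75/8))*0 + 3024 = (6/(-713/24))*0 + 3024 = (6*(-24/713))*0 + 3024 = -144/713*0 + 3024 = 0 + 3024 = 3024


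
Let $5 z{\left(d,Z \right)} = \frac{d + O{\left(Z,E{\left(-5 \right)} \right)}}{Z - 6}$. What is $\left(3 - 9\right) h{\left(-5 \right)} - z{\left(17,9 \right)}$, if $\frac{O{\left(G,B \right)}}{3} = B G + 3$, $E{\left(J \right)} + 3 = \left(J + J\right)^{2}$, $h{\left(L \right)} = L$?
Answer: $- \frac{439}{3} \approx -146.33$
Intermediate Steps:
$E{\left(J \right)} = -3 + 4 J^{2}$ ($E{\left(J \right)} = -3 + \left(J + J\right)^{2} = -3 + \left(2 J\right)^{2} = -3 + 4 J^{2}$)
$O{\left(G,B \right)} = 9 + 3 B G$ ($O{\left(G,B \right)} = 3 \left(B G + 3\right) = 3 \left(3 + B G\right) = 9 + 3 B G$)
$z{\left(d,Z \right)} = \frac{9 + d + 291 Z}{5 \left(-6 + Z\right)}$ ($z{\left(d,Z \right)} = \frac{\left(d + \left(9 + 3 \left(-3 + 4 \left(-5\right)^{2}\right) Z\right)\right) \frac{1}{Z - 6}}{5} = \frac{\left(d + \left(9 + 3 \left(-3 + 4 \cdot 25\right) Z\right)\right) \frac{1}{-6 + Z}}{5} = \frac{\left(d + \left(9 + 3 \left(-3 + 100\right) Z\right)\right) \frac{1}{-6 + Z}}{5} = \frac{\left(d + \left(9 + 3 \cdot 97 Z\right)\right) \frac{1}{-6 + Z}}{5} = \frac{\left(d + \left(9 + 291 Z\right)\right) \frac{1}{-6 + Z}}{5} = \frac{\left(9 + d + 291 Z\right) \frac{1}{-6 + Z}}{5} = \frac{\frac{1}{-6 + Z} \left(9 + d + 291 Z\right)}{5} = \frac{9 + d + 291 Z}{5 \left(-6 + Z\right)}$)
$\left(3 - 9\right) h{\left(-5 \right)} - z{\left(17,9 \right)} = \left(3 - 9\right) \left(-5\right) - \frac{9 + 17 + 291 \cdot 9}{5 \left(-6 + 9\right)} = \left(-6\right) \left(-5\right) - \frac{9 + 17 + 2619}{5 \cdot 3} = 30 - \frac{1}{5} \cdot \frac{1}{3} \cdot 2645 = 30 - \frac{529}{3} = - \frac{439}{3}$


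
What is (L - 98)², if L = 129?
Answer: 961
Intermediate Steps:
(L - 98)² = (129 - 98)² = 31² = 961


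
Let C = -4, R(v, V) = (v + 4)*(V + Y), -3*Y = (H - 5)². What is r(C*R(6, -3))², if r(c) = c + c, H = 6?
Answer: 640000/9 ≈ 71111.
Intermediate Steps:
Y = -⅓ (Y = -(6 - 5)²/3 = -⅓*1² = -⅓*1 = -⅓ ≈ -0.33333)
R(v, V) = (4 + v)*(-⅓ + V) (R(v, V) = (v + 4)*(V - ⅓) = (4 + v)*(-⅓ + V))
r(c) = 2*c
r(C*R(6, -3))² = (2*(-4*(-4/3 + 4*(-3) - ⅓*6 - 3*6)))² = (2*(-4*(-4/3 - 12 - 2 - 18)))² = (2*(-4*(-100/3)))² = (2*(400/3))² = (800/3)² = 640000/9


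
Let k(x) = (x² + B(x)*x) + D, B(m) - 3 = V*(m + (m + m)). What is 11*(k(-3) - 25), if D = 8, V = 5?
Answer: 1298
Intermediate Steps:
B(m) = 3 + 15*m (B(m) = 3 + 5*(m + (m + m)) = 3 + 5*(m + 2*m) = 3 + 5*(3*m) = 3 + 15*m)
k(x) = 8 + x² + x*(3 + 15*x) (k(x) = (x² + (3 + 15*x)*x) + 8 = (x² + x*(3 + 15*x)) + 8 = 8 + x² + x*(3 + 15*x))
11*(k(-3) - 25) = 11*((8 + 3*(-3) + 16*(-3)²) - 25) = 11*((8 - 9 + 16*9) - 25) = 11*((8 - 9 + 144) - 25) = 11*(143 - 25) = 11*118 = 1298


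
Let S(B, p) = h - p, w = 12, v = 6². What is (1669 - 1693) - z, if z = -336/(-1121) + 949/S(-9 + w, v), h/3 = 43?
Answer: -3597149/104253 ≈ -34.504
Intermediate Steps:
v = 36
h = 129 (h = 3*43 = 129)
S(B, p) = 129 - p
z = 1095077/104253 (z = -336/(-1121) + 949/(129 - 1*36) = -336*(-1/1121) + 949/(129 - 36) = 336/1121 + 949/93 = 1095077/104253 ≈ 10.504)
(1669 - 1693) - z = (1669 - 1693) - 1*1095077/104253 = -24 - 1095077/104253 = -3597149/104253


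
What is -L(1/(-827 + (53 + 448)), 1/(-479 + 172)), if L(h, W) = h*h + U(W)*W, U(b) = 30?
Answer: 3187973/32626732 ≈ 0.097710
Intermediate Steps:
L(h, W) = h² + 30*W (L(h, W) = h*h + 30*W = h² + 30*W)
-L(1/(-827 + (53 + 448)), 1/(-479 + 172)) = -((1/(-827 + (53 + 448)))² + 30/(-479 + 172)) = -((1/(-827 + 501))² + 30/(-307)) = -((1/(-326))² + 30*(-1/307)) = -((-1/326)² - 30/307) = -(1/106276 - 30/307) = -1*(-3187973/32626732) = 3187973/32626732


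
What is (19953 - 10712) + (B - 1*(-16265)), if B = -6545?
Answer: 18961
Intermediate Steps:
(19953 - 10712) + (B - 1*(-16265)) = (19953 - 10712) + (-6545 - 1*(-16265)) = 9241 + (-6545 + 16265) = 9241 + 9720 = 18961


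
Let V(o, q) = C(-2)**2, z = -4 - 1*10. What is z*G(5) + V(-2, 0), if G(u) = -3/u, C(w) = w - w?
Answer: 42/5 ≈ 8.4000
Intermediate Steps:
C(w) = 0
z = -14 (z = -4 - 10 = -14)
V(o, q) = 0 (V(o, q) = 0**2 = 0)
z*G(5) + V(-2, 0) = -(-42)/5 + 0 = -14*(-3/5) + 0 = 42/5 + 0 = 42/5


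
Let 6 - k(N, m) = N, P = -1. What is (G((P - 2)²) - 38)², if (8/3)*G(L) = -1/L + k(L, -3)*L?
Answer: 83521/36 ≈ 2320.0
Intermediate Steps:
k(N, m) = 6 - N
G(L) = -3/(8*L) + 3*L*(6 - L)/8 (G(L) = 3*(-1/L + (6 - L)*L)/8 = 3*(-1/L + L*(6 - L))/8 = -3/(8*L) + 3*L*(6 - L)/8)
(G((P - 2)²) - 38)² = (3*(-1 + ((-1 - 2)²)²*(6 - (-1 - 2)²))/(8*((-1 - 2)²)) - 38)² = (3*(-1 + ((-3)²)²*(6 - 1*(-3)²))/(8*((-3)²)) - 38)² = ((3/8)*(-1 + 9²*(6 - 1*9))/9 - 38)² = ((3/8)*(⅑)*(-1 + 81*(6 - 9)) - 38)² = ((3/8)*(⅑)*(-1 + 81*(-3)) - 38)² = ((3/8)*(⅑)*(-1 - 243) - 38)² = ((3/8)*(⅑)*(-244) - 38)² = (-61/6 - 38)² = (-289/6)² = 83521/36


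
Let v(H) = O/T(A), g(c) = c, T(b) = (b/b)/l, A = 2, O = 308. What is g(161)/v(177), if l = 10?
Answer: 23/440 ≈ 0.052273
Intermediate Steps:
T(b) = ⅒ (T(b) = (b/b)/10 = 1*(⅒) = ⅒)
v(H) = 3080 (v(H) = 308/(⅒) = 308*10 = 3080)
g(161)/v(177) = 161/3080 = 161*(1/3080) = 23/440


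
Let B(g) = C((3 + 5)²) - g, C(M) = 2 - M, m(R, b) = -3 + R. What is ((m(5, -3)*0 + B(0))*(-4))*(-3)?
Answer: -744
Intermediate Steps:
B(g) = -62 - g (B(g) = (2 - (3 + 5)²) - g = (2 - 1*8²) - g = (2 - 1*64) - g = (2 - 64) - g = -62 - g)
((m(5, -3)*0 + B(0))*(-4))*(-3) = (((-3 + 5)*0 + (-62 - 1*0))*(-4))*(-3) = ((2*0 + (-62 + 0))*(-4))*(-3) = ((0 - 62)*(-4))*(-3) = -62*(-4)*(-3) = 248*(-3) = -744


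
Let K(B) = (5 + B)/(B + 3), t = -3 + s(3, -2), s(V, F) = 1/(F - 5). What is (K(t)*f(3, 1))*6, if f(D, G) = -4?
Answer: 312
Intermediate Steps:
s(V, F) = 1/(-5 + F)
t = -22/7 (t = -3 + 1/(-5 - 2) = -3 + 1/(-7) = -3 - ⅐ = -22/7 ≈ -3.1429)
K(B) = (5 + B)/(3 + B)
(K(t)*f(3, 1))*6 = (((5 - 22/7)/(3 - 22/7))*(-4))*6 = (((13/7)/(-⅐))*(-4))*6 = (-7*13/7*(-4))*6 = -13*(-4)*6 = 52*6 = 312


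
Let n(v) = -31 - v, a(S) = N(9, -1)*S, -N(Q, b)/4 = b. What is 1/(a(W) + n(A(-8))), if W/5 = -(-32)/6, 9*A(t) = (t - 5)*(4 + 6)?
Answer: 9/811 ≈ 0.011097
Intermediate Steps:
N(Q, b) = -4*b
A(t) = -50/9 + 10*t/9 (A(t) = ((t - 5)*(4 + 6))/9 = ((-5 + t)*10)/9 = (-50 + 10*t)/9 = -50/9 + 10*t/9)
W = 80/3 (W = 5*(-(-32)/6) = 5*(-8*(-⅔)) = 5*(16/3) = 80/3 ≈ 26.667)
a(S) = 4*S (a(S) = (-4*(-1))*S = 4*S)
1/(a(W) + n(A(-8))) = 1/(4*(80/3) + (-31 - (-50/9 + (10/9)*(-8)))) = 1/(320/3 + (-31 - (-50/9 - 80/9))) = 1/(320/3 + (-31 - 1*(-130/9))) = 1/(320/3 + (-31 + 130/9)) = 1/(320/3 - 149/9) = 1/(811/9) = 9/811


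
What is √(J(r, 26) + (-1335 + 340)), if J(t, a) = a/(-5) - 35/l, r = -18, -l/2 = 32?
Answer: I*√1599445/40 ≈ 31.617*I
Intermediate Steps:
l = -64 (l = -2*32 = -64)
J(t, a) = 35/64 - a/5 (J(t, a) = a/(-5) - 35/(-64) = a*(-⅕) - 35*(-1/64) = -a/5 + 35/64 = 35/64 - a/5)
√(J(r, 26) + (-1335 + 340)) = √((35/64 - ⅕*26) + (-1335 + 340)) = √((35/64 - 26/5) - 995) = √(-1489/320 - 995) = √(-319889/320) = I*√1599445/40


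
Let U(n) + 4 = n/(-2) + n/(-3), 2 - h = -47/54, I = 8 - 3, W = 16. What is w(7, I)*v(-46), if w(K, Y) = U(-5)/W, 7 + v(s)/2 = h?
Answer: -223/2592 ≈ -0.086034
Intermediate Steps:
I = 5
h = 155/54 (h = 2 - (-47)/54 = 2 - 1*(-47/54) = 2 + 47/54 = 155/54 ≈ 2.8704)
U(n) = -4 - 5*n/6 (U(n) = -4 + (n/(-2) + n/(-3)) = -4 + (n*(-½) + n*(-⅓)) = -4 + (-n/2 - n/3) = -4 - 5*n/6)
v(s) = -223/27 (v(s) = -14 + 2*(155/54) = -14 + 155/27 = -223/27)
w(K, Y) = 1/96 (w(K, Y) = (-4 - ⅚*(-5))/16 = (-4 + 25/6)*(1/16) = (⅙)*(1/16) = 1/96)
w(7, I)*v(-46) = (1/96)*(-223/27) = -223/2592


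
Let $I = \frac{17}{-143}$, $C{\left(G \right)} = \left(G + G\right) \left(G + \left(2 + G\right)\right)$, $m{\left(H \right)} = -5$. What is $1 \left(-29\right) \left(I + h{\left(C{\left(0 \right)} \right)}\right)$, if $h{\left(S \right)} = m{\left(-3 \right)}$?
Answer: $\frac{21228}{143} \approx 148.45$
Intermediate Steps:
$C{\left(G \right)} = 2 G \left(2 + 2 G\right)$
$h{\left(S \right)} = -5$
$I = - \frac{17}{143}$ ($I = 17 \left(- \frac{1}{143}\right) = - \frac{17}{143} \approx -0.11888$)
$1 \left(-29\right) \left(I + h{\left(C{\left(0 \right)} \right)}\right) = 1 \left(-29\right) \left(- \frac{17}{143} - 5\right) = \left(-29\right) \left(- \frac{732}{143}\right) = \frac{21228}{143}$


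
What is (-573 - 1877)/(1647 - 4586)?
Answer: 2450/2939 ≈ 0.83362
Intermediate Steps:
(-573 - 1877)/(1647 - 4586) = -2450/(-2939) = -2450*(-1/2939) = 2450/2939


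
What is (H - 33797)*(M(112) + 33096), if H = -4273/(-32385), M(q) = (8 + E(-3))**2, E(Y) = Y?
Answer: -36251317776212/32385 ≈ -1.1194e+9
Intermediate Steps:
M(q) = 25 (M(q) = (8 - 3)**2 = 5**2 = 25)
H = 4273/32385 (H = -4273*(-1/32385) = 4273/32385 ≈ 0.13194)
(H - 33797)*(M(112) + 33096) = (4273/32385 - 33797)*(25 + 33096) = -1094511572/32385*33121 = -36251317776212/32385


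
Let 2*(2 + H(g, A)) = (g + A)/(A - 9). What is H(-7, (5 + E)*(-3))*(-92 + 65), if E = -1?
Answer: 585/14 ≈ 41.786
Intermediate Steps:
H(g, A) = -2 + (A + g)/(2*(-9 + A)) (H(g, A) = -2 + ((g + A)/(A - 9))/2 = -2 + ((A + g)/(-9 + A))/2 = -2 + (A + g)/(2*(-9 + A)))
H(-7, (5 + E)*(-3))*(-92 + 65) = ((36 - 7 - 3*(5 - 1)*(-3))/(2*(-9 + (5 - 1)*(-3))))*(-92 + 65) = ((36 - 7 - 12*(-3))/(2*(-9 + 4*(-3))))*(-27) = ((36 - 7 - 3*(-12))/(2*(-9 - 12)))*(-27) = ((½)*(36 - 7 + 36)/(-21))*(-27) = ((½)*(-1/21)*65)*(-27) = -65/42*(-27) = 585/14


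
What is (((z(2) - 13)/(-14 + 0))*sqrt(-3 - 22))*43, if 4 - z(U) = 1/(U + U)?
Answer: 7955*I/56 ≈ 142.05*I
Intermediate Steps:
z(U) = 4 - 1/(2*U) (z(U) = 4 - 1/(U + U) = 4 - 1/(2*U))
(((z(2) - 13)/(-14 + 0))*sqrt(-3 - 22))*43 = ((((4 - 1/2/2) - 13)/(-14 + 0))*sqrt(-3 - 22))*43 = ((((4 - 1/2*1/2) - 13)/(-14))*sqrt(-25))*43 = ((((4 - 1/4) - 13)*(-1/14))*(5*I))*43 = (((15/4 - 13)*(-1/14))*(5*I))*43 = ((-37/4*(-1/14))*(5*I))*43 = (37*(5*I)/56)*43 = (185*I/56)*43 = 7955*I/56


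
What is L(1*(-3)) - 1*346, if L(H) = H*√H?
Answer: -346 - 3*I*√3 ≈ -346.0 - 5.1962*I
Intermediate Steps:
L(H) = H^(3/2)
L(1*(-3)) - 1*346 = (1*(-3))^(3/2) - 1*346 = (-3)^(3/2) - 346 = -3*I*√3 - 346 = -346 - 3*I*√3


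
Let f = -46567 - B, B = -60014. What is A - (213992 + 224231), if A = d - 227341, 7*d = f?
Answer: -663643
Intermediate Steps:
f = 13447 (f = -46567 - 1*(-60014) = -46567 + 60014 = 13447)
d = 1921 (d = (⅐)*13447 = 1921)
A = -225420 (A = 1921 - 227341 = -225420)
A - (213992 + 224231) = -225420 - (213992 + 224231) = -225420 - 1*438223 = -225420 - 438223 = -663643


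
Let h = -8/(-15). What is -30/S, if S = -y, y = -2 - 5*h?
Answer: -45/7 ≈ -6.4286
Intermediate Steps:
h = 8/15 (h = -8*(-1/15) = 8/15 ≈ 0.53333)
y = -14/3 (y = -2 - 5*8/15 = -2 - 8/3 = -14/3 ≈ -4.6667)
S = 14/3 (S = -1*(-14/3) = 14/3 ≈ 4.6667)
-30/S = -30/14/3 = -30*3/14 = -45/7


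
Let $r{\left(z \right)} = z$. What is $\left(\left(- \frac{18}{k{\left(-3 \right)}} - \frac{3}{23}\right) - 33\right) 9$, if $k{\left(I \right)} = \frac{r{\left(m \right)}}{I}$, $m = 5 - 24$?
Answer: $- \frac{141480}{437} \approx -323.75$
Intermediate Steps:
$m = -19$ ($m = 5 - 24 = -19$)
$k{\left(I \right)} = - \frac{19}{I}$
$\left(\left(- \frac{18}{k{\left(-3 \right)}} - \frac{3}{23}\right) - 33\right) 9 = \left(\left(- \frac{18}{\left(-19\right) \frac{1}{-3}} - \frac{3}{23}\right) - 33\right) 9 = \left(\left(- \frac{18}{\left(-19\right) \left(- \frac{1}{3}\right)} - \frac{3}{23}\right) - 33\right) 9 = \left(\left(- \frac{18}{\frac{19}{3}} - \frac{3}{23}\right) - 33\right) 9 = \left(\left(\left(-18\right) \frac{3}{19} - \frac{3}{23}\right) - 33\right) 9 = \left(\left(- \frac{54}{19} - \frac{3}{23}\right) - 33\right) 9 = \left(- \frac{1299}{437} - 33\right) 9 = \left(- \frac{15720}{437}\right) 9 = - \frac{141480}{437}$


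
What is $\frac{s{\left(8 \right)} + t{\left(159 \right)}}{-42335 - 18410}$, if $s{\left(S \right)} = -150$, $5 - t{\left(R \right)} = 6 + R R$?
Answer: $\frac{25432}{60745} \approx 0.41867$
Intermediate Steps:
$t{\left(R \right)} = -1 - R^{2}$ ($t{\left(R \right)} = 5 - \left(6 + R R\right) = 5 - \left(6 + R^{2}\right) = -1 - R^{2}$)
$\frac{s{\left(8 \right)} + t{\left(159 \right)}}{-42335 - 18410} = \frac{-150 - 25282}{-42335 - 18410} = \frac{-150 - 25282}{-60745} = \left(-150 - 25282\right) \left(- \frac{1}{60745}\right) = \left(-25432\right) \left(- \frac{1}{60745}\right) = \frac{25432}{60745}$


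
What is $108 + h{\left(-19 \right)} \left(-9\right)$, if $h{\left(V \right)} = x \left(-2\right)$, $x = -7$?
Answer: $-18$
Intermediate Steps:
$h{\left(V \right)} = 14$ ($h{\left(V \right)} = \left(-7\right) \left(-2\right) = 14$)
$108 + h{\left(-19 \right)} \left(-9\right) = 108 + 14 \left(-9\right) = 108 - 126 = -18$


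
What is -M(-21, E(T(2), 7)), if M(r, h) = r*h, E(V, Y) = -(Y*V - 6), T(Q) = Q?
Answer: -168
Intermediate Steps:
E(V, Y) = 6 - V*Y (E(V, Y) = -(V*Y - 6) = -(-6 + V*Y) = 6 - V*Y)
M(r, h) = h*r
-M(-21, E(T(2), 7)) = -(6 - 1*2*7)*(-21) = -(6 - 14)*(-21) = -(-8)*(-21) = -1*168 = -168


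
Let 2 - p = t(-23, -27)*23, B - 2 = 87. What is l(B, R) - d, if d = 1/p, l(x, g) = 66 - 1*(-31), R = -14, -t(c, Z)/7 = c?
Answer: 358998/3701 ≈ 97.000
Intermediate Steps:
B = 89 (B = 2 + 87 = 89)
t(c, Z) = -7*c
l(x, g) = 97 (l(x, g) = 66 + 31 = 97)
p = -3701 (p = 2 - (-7*(-23))*23 = 2 - 161*23 = 2 - 1*3703 = 2 - 3703 = -3701)
d = -1/3701 (d = 1/(-3701) = -1/3701 ≈ -0.00027020)
l(B, R) - d = 97 - 1*(-1/3701) = 97 + 1/3701 = 358998/3701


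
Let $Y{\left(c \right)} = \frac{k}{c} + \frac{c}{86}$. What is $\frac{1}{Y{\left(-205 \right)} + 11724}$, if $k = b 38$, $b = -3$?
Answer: $\frac{17630}{206661899} \approx 8.5308 \cdot 10^{-5}$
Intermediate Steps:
$k = -114$ ($k = \left(-3\right) 38 = -114$)
$Y{\left(c \right)} = - \frac{114}{c} + \frac{c}{86}$
$\frac{1}{Y{\left(-205 \right)} + 11724} = \frac{1}{\left(- \frac{114}{-205} + \frac{1}{86} \left(-205\right)\right) + 11724} = \frac{1}{\left(\left(-114\right) \left(- \frac{1}{205}\right) - \frac{205}{86}\right) + 11724} = \frac{1}{\left(\frac{114}{205} - \frac{205}{86}\right) + 11724} = \frac{1}{- \frac{32221}{17630} + 11724} = \frac{1}{\frac{206661899}{17630}} = \frac{17630}{206661899}$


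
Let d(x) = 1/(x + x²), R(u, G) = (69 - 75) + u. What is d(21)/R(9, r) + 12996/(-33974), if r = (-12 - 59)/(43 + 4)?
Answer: -8989241/23543982 ≈ -0.38181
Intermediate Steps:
r = -71/47 ≈ -1.5106
R(u, G) = -6 + u
d(21)/R(9, r) + 12996/(-33974) = (1/(21*(1 + 21)))/(-6 + 9) + 12996/(-33974) = ((1/21)/22)/3 + 12996*(-1/33974) = ((1/21)*(1/22))*(⅓) - 6498/16987 = (1/462)*(⅓) - 6498/16987 = 1/1386 - 6498/16987 = -8989241/23543982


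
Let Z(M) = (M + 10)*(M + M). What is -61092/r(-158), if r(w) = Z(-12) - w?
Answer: -30546/103 ≈ -296.56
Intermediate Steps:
Z(M) = 2*M*(10 + M) (Z(M) = (10 + M)*(2*M) = 2*M*(10 + M))
r(w) = 48 - w (r(w) = 2*(-12)*(10 - 12) - w = 2*(-12)*(-2) - w = 48 - w)
-61092/r(-158) = -61092/(48 - 1*(-158)) = -61092/(48 + 158) = -61092/206 = -61092*1/206 = -30546/103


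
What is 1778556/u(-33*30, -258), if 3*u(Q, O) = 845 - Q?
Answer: 5335668/1835 ≈ 2907.7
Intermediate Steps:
u(Q, O) = 845/3 - Q/3 (u(Q, O) = (845 - Q)/3 = 845/3 - Q/3)
1778556/u(-33*30, -258) = 1778556/(845/3 - (-11)*30) = 1778556/(845/3 - ⅓*(-990)) = 1778556/(845/3 + 330) = 1778556/(1835/3) = 1778556*(3/1835) = 5335668/1835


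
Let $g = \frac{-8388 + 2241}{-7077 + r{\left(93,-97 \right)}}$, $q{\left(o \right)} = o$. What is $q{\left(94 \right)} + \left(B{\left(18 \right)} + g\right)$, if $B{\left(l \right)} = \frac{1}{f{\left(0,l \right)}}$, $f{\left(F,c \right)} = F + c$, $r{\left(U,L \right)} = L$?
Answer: $\frac{3064057}{32283} \approx 94.912$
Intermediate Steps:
$g = \frac{6147}{7174}$ ($g = \frac{-8388 + 2241}{-7077 - 97} = - \frac{6147}{-7174} = \left(-6147\right) \left(- \frac{1}{7174}\right) = \frac{6147}{7174} \approx 0.85684$)
$B{\left(l \right)} = \frac{1}{l}$ ($B{\left(l \right)} = \frac{1}{0 + l} = \frac{1}{l}$)
$q{\left(94 \right)} + \left(B{\left(18 \right)} + g\right) = 94 + \left(\frac{1}{18} + \frac{6147}{7174}\right) = 94 + \frac{29455}{32283} = \frac{3064057}{32283}$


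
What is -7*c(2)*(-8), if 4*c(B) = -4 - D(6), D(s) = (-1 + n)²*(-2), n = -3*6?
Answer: 10052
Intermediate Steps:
n = -18
D(s) = -722 (D(s) = (-1 - 18)²*(-2) = (-19)²*(-2) = 361*(-2) = -722)
c(B) = 359/2 (c(B) = (-4 - 1*(-722))/4 = (-4 + 722)/4 = (¼)*718 = 359/2)
-7*c(2)*(-8) = -7*359/2*(-8) = -2513/2*(-8) = 10052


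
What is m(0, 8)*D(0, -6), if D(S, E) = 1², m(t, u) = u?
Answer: 8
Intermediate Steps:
D(S, E) = 1
m(0, 8)*D(0, -6) = 8*1 = 8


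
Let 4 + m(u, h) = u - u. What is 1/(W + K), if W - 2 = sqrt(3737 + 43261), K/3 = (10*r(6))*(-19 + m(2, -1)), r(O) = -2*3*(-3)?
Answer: -887/11011409 - 3*sqrt(5222)/154159726 ≈ -8.1959e-5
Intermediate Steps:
m(u, h) = -4 (m(u, h) = -4 + (u - u) = -4 + 0 = -4)
r(O) = 18 (r(O) = -6*(-3) = 18)
K = -12420 (K = 3*((10*18)*(-19 - 4)) = 3*(180*(-23)) = 3*(-4140) = -12420)
W = 2 + 3*sqrt(5222) (W = 2 + sqrt(3737 + 43261) = 2 + sqrt(46998) = 2 + 3*sqrt(5222) ≈ 218.79)
1/(W + K) = 1/((2 + 3*sqrt(5222)) - 12420) = 1/(-12418 + 3*sqrt(5222))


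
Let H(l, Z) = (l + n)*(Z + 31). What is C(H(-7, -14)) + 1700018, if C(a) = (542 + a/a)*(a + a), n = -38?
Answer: 869228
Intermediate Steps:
H(l, Z) = (-38 + l)*(31 + Z) (H(l, Z) = (l - 38)*(Z + 31) = (-38 + l)*(31 + Z))
C(a) = 1086*a (C(a) = (542 + 1)*(2*a) = 543*(2*a) = 1086*a)
C(H(-7, -14)) + 1700018 = 1086*(-1178 - 38*(-14) + 31*(-7) - 14*(-7)) + 1700018 = 1086*(-1178 + 532 - 217 + 98) + 1700018 = 1086*(-765) + 1700018 = -830790 + 1700018 = 869228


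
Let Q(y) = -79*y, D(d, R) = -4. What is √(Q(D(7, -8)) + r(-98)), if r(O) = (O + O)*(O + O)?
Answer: 2*√9683 ≈ 196.80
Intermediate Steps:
r(O) = 4*O² (r(O) = (2*O)*(2*O) = 4*O²)
√(Q(D(7, -8)) + r(-98)) = √(-79*(-4) + 4*(-98)²) = √(316 + 4*9604) = √(316 + 38416) = √38732 = 2*√9683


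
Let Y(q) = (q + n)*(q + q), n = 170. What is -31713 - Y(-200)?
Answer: -43713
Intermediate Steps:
Y(q) = 2*q*(170 + q) (Y(q) = (q + 170)*(q + q) = (170 + q)*(2*q) = 2*q*(170 + q))
-31713 - Y(-200) = -31713 - 2*(-200)*(170 - 200) = -31713 - 2*(-200)*(-30) = -31713 - 1*12000 = -31713 - 12000 = -43713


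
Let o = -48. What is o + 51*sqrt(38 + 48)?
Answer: -48 + 51*sqrt(86) ≈ 424.95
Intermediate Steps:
o + 51*sqrt(38 + 48) = -48 + 51*sqrt(38 + 48) = -48 + 51*sqrt(86)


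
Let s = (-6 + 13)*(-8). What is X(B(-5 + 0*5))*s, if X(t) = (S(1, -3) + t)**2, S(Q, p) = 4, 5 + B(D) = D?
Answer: -2016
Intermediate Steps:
B(D) = -5 + D
X(t) = (4 + t)**2
s = -56 (s = 7*(-8) = -56)
X(B(-5 + 0*5))*s = (4 + (-5 + (-5 + 0*5)))**2*(-56) = (4 + (-5 + (-5 + 0)))**2*(-56) = (4 + (-5 - 5))**2*(-56) = (4 - 10)**2*(-56) = (-6)**2*(-56) = 36*(-56) = -2016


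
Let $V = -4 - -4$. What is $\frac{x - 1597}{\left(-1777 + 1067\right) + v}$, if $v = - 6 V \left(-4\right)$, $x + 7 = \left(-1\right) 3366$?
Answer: $7$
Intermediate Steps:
$V = 0$ ($V = -4 + 4 = 0$)
$x = -3373$ ($x = -7 - 3366 = -3373$)
$v = 0$ ($v = \left(-6\right) 0 \left(-4\right) = 0 \left(-4\right) = 0$)
$\frac{x - 1597}{\left(-1777 + 1067\right) + v} = \frac{-3373 - 1597}{\left(-1777 + 1067\right) + 0} = - \frac{4970}{-710 + 0} = - \frac{4970}{-710} = \left(-4970\right) \left(- \frac{1}{710}\right) = 7$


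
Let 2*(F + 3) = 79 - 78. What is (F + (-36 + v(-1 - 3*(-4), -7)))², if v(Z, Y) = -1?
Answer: 6241/4 ≈ 1560.3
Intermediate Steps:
F = -5/2 (F = -3 + (79 - 78)/2 = -3 + (½)*1 = -3 + ½ = -5/2 ≈ -2.5000)
(F + (-36 + v(-1 - 3*(-4), -7)))² = (-5/2 + (-36 - 1))² = (-5/2 - 37)² = (-79/2)² = 6241/4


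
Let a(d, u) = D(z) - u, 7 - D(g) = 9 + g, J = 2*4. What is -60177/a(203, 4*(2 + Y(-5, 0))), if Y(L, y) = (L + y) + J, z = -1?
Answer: 20059/7 ≈ 2865.6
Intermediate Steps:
J = 8
D(g) = -2 - g (D(g) = 7 - (9 + g) = 7 + (-9 - g) = -2 - g)
Y(L, y) = 8 + L + y (Y(L, y) = (L + y) + 8 = 8 + L + y)
a(d, u) = -1 - u (a(d, u) = (-2 - 1*(-1)) - u = (-2 + 1) - u = -1 - u)
-60177/a(203, 4*(2 + Y(-5, 0))) = -60177/(-1 - 4*(2 + (8 - 5 + 0))) = -60177/(-1 - 4*(2 + 3)) = -60177/(-1 - 4*5) = -60177/(-1 - 1*20) = -60177/(-1 - 20) = -60177/(-21) = -60177*(-1/21) = 20059/7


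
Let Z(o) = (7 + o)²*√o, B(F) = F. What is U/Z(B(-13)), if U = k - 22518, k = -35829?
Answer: 6483*I*√13/52 ≈ 449.52*I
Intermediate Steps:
U = -58347 (U = -35829 - 22518 = -58347)
Z(o) = √o*(7 + o)²
U/Z(B(-13)) = -58347*(-I*√13/(13*(7 - 13)²)) = -58347*(-I*√13/468) = -(-6483)*I*√13/52 = 6483*I*√13/52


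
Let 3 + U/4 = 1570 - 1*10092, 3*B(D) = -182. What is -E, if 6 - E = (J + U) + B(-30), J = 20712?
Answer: -40364/3 ≈ -13455.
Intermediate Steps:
B(D) = -182/3 (B(D) = (⅓)*(-182) = -182/3)
U = -34100 (U = -12 + 4*(1570 - 1*10092) = -12 + 4*(1570 - 10092) = -12 + 4*(-8522) = -12 - 34088 = -34100)
E = 40364/3 (E = 6 - ((20712 - 34100) - 182/3) = 6 - (-13388 - 182/3) = 6 - 1*(-40346/3) = 6 + 40346/3 = 40364/3 ≈ 13455.)
-E = -1*40364/3 = -40364/3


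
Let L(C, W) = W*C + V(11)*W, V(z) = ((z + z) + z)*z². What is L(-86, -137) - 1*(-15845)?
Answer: -519414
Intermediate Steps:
V(z) = 3*z³ (V(z) = (2*z + z)*z² = (3*z)*z² = 3*z³)
L(C, W) = 3993*W + C*W (L(C, W) = W*C + (3*11³)*W = C*W + (3*1331)*W = C*W + 3993*W = 3993*W + C*W)
L(-86, -137) - 1*(-15845) = -137*(3993 - 86) - 1*(-15845) = -137*3907 + 15845 = -535259 + 15845 = -519414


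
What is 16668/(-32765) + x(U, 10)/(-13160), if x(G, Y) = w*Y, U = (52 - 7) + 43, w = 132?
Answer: -6565017/10779685 ≈ -0.60902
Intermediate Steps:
U = 88 (U = 45 + 43 = 88)
x(G, Y) = 132*Y
16668/(-32765) + x(U, 10)/(-13160) = 16668/(-32765) + (132*10)/(-13160) = 16668*(-1/32765) + 1320*(-1/13160) = -16668/32765 - 33/329 = -6565017/10779685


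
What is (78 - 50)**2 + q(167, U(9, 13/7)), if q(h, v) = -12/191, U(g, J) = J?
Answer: 149732/191 ≈ 783.94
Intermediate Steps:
q(h, v) = -12/191 (q(h, v) = -12*1/191 = -12/191)
(78 - 50)**2 + q(167, U(9, 13/7)) = (78 - 50)**2 - 12/191 = 28**2 - 12/191 = 784 - 12/191 = 149732/191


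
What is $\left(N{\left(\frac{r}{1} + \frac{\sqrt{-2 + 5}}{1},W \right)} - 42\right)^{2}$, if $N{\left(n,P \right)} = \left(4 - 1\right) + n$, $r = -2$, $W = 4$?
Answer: $\left(41 - \sqrt{3}\right)^{2} \approx 1542.0$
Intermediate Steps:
$N{\left(n,P \right)} = 3 + n$
$\left(N{\left(\frac{r}{1} + \frac{\sqrt{-2 + 5}}{1},W \right)} - 42\right)^{2} = \left(\left(3 - \left(2 - \frac{\sqrt{-2 + 5}}{1}\right)\right) - 42\right)^{2} = \left(\left(3 - \left(2 - \sqrt{3} \cdot 1\right)\right) - 42\right)^{2} = \left(\left(3 - \left(2 - \sqrt{3}\right)\right) - 42\right)^{2} = \left(\left(1 + \sqrt{3}\right) - 42\right)^{2} = \left(-41 + \sqrt{3}\right)^{2}$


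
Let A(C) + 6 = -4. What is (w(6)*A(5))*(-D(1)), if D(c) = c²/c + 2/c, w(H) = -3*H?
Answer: -540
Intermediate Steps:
A(C) = -10 (A(C) = -6 - 4 = -10)
D(c) = c + 2/c
(w(6)*A(5))*(-D(1)) = (-3*6*(-10))*(-(1 + 2/1)) = (-18*(-10))*(-(1 + 2*1)) = 180*(-(1 + 2)) = 180*(-1*3) = 180*(-3) = -540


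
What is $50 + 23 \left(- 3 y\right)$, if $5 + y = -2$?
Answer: $533$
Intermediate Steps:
$y = -7$ ($y = -5 - 2 = -7$)
$50 + 23 \left(- 3 y\right) = 50 + 23 \left(\left(-3\right) \left(-7\right)\right) = 50 + 23 \cdot 21 = 50 + 483 = 533$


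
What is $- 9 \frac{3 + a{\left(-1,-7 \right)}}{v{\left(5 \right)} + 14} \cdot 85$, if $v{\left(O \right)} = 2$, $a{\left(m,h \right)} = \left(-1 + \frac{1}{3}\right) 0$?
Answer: $- \frac{2295}{16} \approx -143.44$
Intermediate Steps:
$a{\left(m,h \right)} = 0$ ($a{\left(m,h \right)} = \left(-1 + \frac{1}{3}\right) 0 = \left(- \frac{2}{3}\right) 0 = 0$)
$- 9 \frac{3 + a{\left(-1,-7 \right)}}{v{\left(5 \right)} + 14} \cdot 85 = - 9 \frac{3 + 0}{2 + 14} \cdot 85 = - 9 \cdot \frac{3}{16} \cdot 85 = - 9 \cdot 3 \cdot \frac{1}{16} \cdot 85 = \left(-9\right) \frac{3}{16} \cdot 85 = \left(- \frac{27}{16}\right) 85 = - \frac{2295}{16}$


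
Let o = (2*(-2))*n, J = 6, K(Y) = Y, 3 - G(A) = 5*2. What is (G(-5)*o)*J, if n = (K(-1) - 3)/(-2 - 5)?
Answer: 96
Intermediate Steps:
G(A) = -7 (G(A) = 3 - 5*2 = 3 - 1*10 = 3 - 10 = -7)
n = 4/7 (n = (-1 - 3)/(-2 - 5) = -4/(-7) = -4*(-1/7) = 4/7 ≈ 0.57143)
o = -16/7 (o = (2*(-2))*(4/7) = -4*4/7 = -16/7 ≈ -2.2857)
(G(-5)*o)*J = -7*(-16/7)*6 = 16*6 = 96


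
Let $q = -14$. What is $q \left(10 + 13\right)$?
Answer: $-322$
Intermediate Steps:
$q \left(10 + 13\right) = - 14 \left(10 + 13\right) = \left(-14\right) 23 = -322$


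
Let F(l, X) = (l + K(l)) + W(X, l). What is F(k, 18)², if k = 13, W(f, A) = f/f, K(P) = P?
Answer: 729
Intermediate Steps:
W(f, A) = 1
F(l, X) = 1 + 2*l (F(l, X) = (l + l) + 1 = 2*l + 1 = 1 + 2*l)
F(k, 18)² = (1 + 2*13)² = (1 + 26)² = 27² = 729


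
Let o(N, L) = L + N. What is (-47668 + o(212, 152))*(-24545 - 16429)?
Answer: 1938234096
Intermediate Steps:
(-47668 + o(212, 152))*(-24545 - 16429) = (-47668 + (152 + 212))*(-24545 - 16429) = (-47668 + 364)*(-40974) = -47304*(-40974) = 1938234096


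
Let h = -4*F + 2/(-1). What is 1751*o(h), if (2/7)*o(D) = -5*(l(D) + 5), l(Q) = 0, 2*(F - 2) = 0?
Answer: -306425/2 ≈ -1.5321e+5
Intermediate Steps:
F = 2 (F = 2 + (1/2)*0 = 2 + 0 = 2)
h = -10 (h = -4*2 + 2/(-1) = -8 + 2*(-1) = -8 - 2 = -10)
o(D) = -175/2 (o(D) = 7*(-5*(0 + 5))/2 = 7*(-5*5)/2 = (7/2)*(-25) = -175/2)
1751*o(h) = 1751*(-175/2) = -306425/2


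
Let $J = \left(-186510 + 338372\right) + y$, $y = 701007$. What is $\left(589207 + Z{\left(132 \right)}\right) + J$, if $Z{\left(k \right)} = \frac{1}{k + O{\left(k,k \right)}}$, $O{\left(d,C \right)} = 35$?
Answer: $\frac{240826693}{167} \approx 1.4421 \cdot 10^{6}$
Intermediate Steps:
$Z{\left(k \right)} = \frac{1}{35 + k}$ ($Z{\left(k \right)} = \frac{1}{k + 35} = \frac{1}{35 + k}$)
$J = 852869$ ($J = \left(-186510 + 338372\right) + 701007 = 151862 + 701007 = 852869$)
$\left(589207 + Z{\left(132 \right)}\right) + J = \left(589207 + \frac{1}{35 + 132}\right) + 852869 = \left(589207 + \frac{1}{167}\right) + 852869 = \frac{98397570}{167} + 852869 = \frac{240826693}{167}$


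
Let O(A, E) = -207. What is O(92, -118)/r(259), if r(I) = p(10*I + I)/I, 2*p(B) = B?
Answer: -414/11 ≈ -37.636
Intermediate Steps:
p(B) = B/2
r(I) = 11/2 (r(I) = ((10*I + I)/2)/I = ((11*I)/2)/I = (11*I/2)/I = 11/2)
O(92, -118)/r(259) = -207/11/2 = -207*2/11 = -414/11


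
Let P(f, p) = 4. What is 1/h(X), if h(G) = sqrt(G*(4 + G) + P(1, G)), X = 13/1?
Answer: 1/15 ≈ 0.066667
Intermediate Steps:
X = 13 (X = 13*1 = 13)
h(G) = sqrt(4 + G*(4 + G)) (h(G) = sqrt(G*(4 + G) + 4) = sqrt(4 + G*(4 + G)))
1/h(X) = 1/(sqrt(4 + 13**2 + 4*13)) = 1/(sqrt(4 + 169 + 52)) = 1/(sqrt(225)) = 1/15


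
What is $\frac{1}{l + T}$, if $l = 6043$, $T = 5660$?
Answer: $\frac{1}{11703} \approx 8.5448 \cdot 10^{-5}$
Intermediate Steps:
$\frac{1}{l + T} = \frac{1}{6043 + 5660} = \frac{1}{11703}$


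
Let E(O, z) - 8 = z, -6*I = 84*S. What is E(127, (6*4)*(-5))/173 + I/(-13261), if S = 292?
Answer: -778008/2294153 ≈ -0.33913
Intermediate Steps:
I = -4088 (I = -14*292 = -⅙*24528 = -4088)
E(O, z) = 8 + z
E(127, (6*4)*(-5))/173 + I/(-13261) = (8 + (6*4)*(-5))/173 - 4088/(-13261) = (8 + 24*(-5))*(1/173) - 4088*(-1/13261) = (8 - 120)*(1/173) + 4088/13261 = -112*1/173 + 4088/13261 = -112/173 + 4088/13261 = -778008/2294153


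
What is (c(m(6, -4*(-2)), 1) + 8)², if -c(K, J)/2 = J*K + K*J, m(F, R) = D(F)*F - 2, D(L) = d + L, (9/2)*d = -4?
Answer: 102400/9 ≈ 11378.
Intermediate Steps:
d = -8/9 (d = (2/9)*(-4) = -8/9 ≈ -0.88889)
D(L) = -8/9 + L
m(F, R) = -2 + F*(-8/9 + F) (m(F, R) = (-8/9 + F)*F - 2 = F*(-8/9 + F) - 2 = -2 + F*(-8/9 + F))
c(K, J) = -4*J*K (c(K, J) = -2*(J*K + K*J) = -2*(J*K + J*K) = -4*J*K)
(c(m(6, -4*(-2)), 1) + 8)² = (-4*1*(-2 + (⅑)*6*(-8 + 9*6)) + 8)² = (-4*1*(-2 + (⅑)*6*(-8 + 54)) + 8)² = (-4*1*(-2 + (⅑)*6*46) + 8)² = (-4*1*(-2 + 92/3) + 8)² = (-4*1*86/3 + 8)² = (-344/3 + 8)² = (-320/3)² = 102400/9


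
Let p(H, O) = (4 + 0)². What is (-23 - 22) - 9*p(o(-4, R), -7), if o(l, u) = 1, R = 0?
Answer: -189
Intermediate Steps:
p(H, O) = 16 (p(H, O) = 4² = 16)
(-23 - 22) - 9*p(o(-4, R), -7) = (-23 - 22) - 9*16 = -45 - 144 = -189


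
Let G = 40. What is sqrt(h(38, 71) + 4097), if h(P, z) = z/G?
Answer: sqrt(1639510)/20 ≈ 64.022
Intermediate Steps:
h(P, z) = z/40
sqrt(h(38, 71) + 4097) = sqrt((1/40)*71 + 4097) = sqrt(71/40 + 4097) = sqrt(163951/40) = sqrt(1639510)/20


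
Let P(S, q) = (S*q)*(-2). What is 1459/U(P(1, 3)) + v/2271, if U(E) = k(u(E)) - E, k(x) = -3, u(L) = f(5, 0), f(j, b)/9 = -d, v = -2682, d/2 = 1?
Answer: 1101781/2271 ≈ 485.15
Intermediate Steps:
d = 2 (d = 2*1 = 2)
f(j, b) = -18 (f(j, b) = 9*(-1*2) = 9*(-2) = -18)
u(L) = -18
P(S, q) = -2*S*q
U(E) = -3 - E
1459/U(P(1, 3)) + v/2271 = 1459/(-3 - (-2)*3) - 2682/2271 = 1459/(-3 - 1*(-6)) - 2682*1/2271 = 1459/(-3 + 6) - 894/757 = 1459/3 - 894/757 = 1101781/2271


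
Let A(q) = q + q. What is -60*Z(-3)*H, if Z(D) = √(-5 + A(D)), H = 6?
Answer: -360*I*√11 ≈ -1194.0*I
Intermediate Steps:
A(q) = 2*q
Z(D) = √(-5 + 2*D)
-60*Z(-3)*H = -60*√(-5 + 2*(-3))*6 = -60*√(-5 - 6)*6 = -60*√(-11)*6 = -60*I*√11*6 = -360*I*√11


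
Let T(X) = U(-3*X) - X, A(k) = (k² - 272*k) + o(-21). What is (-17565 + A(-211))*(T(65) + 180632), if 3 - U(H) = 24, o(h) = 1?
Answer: 15228874554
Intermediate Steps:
U(H) = -21 (U(H) = 3 - 1*24 = 3 - 24 = -21)
A(k) = 1 + k² - 272*k (A(k) = (k² - 272*k) + 1 = 1 + k² - 272*k)
T(X) = -21 - X
(-17565 + A(-211))*(T(65) + 180632) = (-17565 + (1 + (-211)² - 272*(-211)))*((-21 - 1*65) + 180632) = (-17565 + (1 + 44521 + 57392))*((-21 - 65) + 180632) = (-17565 + 101914)*(-86 + 180632) = 84349*180546 = 15228874554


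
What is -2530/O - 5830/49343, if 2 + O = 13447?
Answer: -766876/2503459 ≈ -0.30633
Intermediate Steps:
O = 13445 (O = -2 + 13447 = 13445)
-2530/O - 5830/49343 = -2530/13445 - 5830/49343 = -2530*1/13445 - 5830*1/49343 = -506/2689 - 110/931 = -766876/2503459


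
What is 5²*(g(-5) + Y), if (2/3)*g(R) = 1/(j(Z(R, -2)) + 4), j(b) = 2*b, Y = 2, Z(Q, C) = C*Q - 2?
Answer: 415/8 ≈ 51.875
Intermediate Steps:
Z(Q, C) = -2 + C*Q
g(R) = -3/(8*R) (g(R) = 3/(2*(2*(-2 - 2*R) + 4)) = 3/(2*((-4 - 4*R) + 4)) = 3/(2*((-4*R))) = 3*(-1/(4*R))/2 = -3/(8*R))
5²*(g(-5) + Y) = 5²*(-3/8/(-5) + 2) = 25*(-3/8*(-⅕) + 2) = 25*(3/40 + 2) = 25*(83/40) = 415/8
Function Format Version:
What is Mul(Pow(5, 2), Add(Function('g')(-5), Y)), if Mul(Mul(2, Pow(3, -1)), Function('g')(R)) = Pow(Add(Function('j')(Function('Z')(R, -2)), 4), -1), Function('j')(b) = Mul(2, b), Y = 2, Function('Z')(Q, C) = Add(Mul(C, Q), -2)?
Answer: Rational(415, 8) ≈ 51.875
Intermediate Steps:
Function('Z')(Q, C) = Add(-2, Mul(C, Q))
Function('g')(R) = Mul(Rational(-3, 8), Pow(R, -1)) (Function('g')(R) = Mul(Rational(3, 2), Pow(Add(Mul(2, Add(-2, Mul(-2, R))), 4), -1)) = Mul(Rational(3, 2), Pow(Add(Add(-4, Mul(-4, R)), 4), -1)) = Mul(Rational(3, 2), Pow(Mul(-4, R), -1)) = Mul(Rational(3, 2), Mul(Rational(-1, 4), Pow(R, -1))) = Mul(Rational(-3, 8), Pow(R, -1)))
Mul(Pow(5, 2), Add(Function('g')(-5), Y)) = Mul(Pow(5, 2), Add(Mul(Rational(-3, 8), Pow(-5, -1)), 2)) = Mul(25, Add(Mul(Rational(-3, 8), Rational(-1, 5)), 2)) = Mul(25, Add(Rational(3, 40), 2)) = Mul(25, Rational(83, 40)) = Rational(415, 8)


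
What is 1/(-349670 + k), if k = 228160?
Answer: -1/121510 ≈ -8.2298e-6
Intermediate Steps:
1/(-349670 + k) = 1/(-349670 + 228160) = 1/(-121510) = -1/121510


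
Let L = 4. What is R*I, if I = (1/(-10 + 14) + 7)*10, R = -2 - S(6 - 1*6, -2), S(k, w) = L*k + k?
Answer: -145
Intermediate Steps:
S(k, w) = 5*k (S(k, w) = 4*k + k = 5*k)
R = -2 (R = -2 - 5*(6 - 1*6) = -2 - 5*(6 - 6) = -2 - 5*0 = -2 - 1*0 = -2 + 0 = -2)
I = 145/2 (I = (1/4 + 7)*10 = (29/4)*10 = 145/2 ≈ 72.500)
R*I = -2*145/2 = -145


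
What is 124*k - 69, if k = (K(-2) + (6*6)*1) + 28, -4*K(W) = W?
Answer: 7929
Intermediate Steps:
K(W) = -W/4
k = 129/2 (k = (-¼*(-2) + (6*6)*1) + 28 = (½ + 36*1) + 28 = (½ + 36) + 28 = 73/2 + 28 = 129/2 ≈ 64.500)
124*k - 69 = 124*(129/2) - 69 = 7998 - 69 = 7929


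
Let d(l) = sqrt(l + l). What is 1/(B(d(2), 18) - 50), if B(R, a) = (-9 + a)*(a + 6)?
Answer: 1/166 ≈ 0.0060241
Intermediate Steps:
d(l) = sqrt(2)*sqrt(l) (d(l) = sqrt(2*l) = sqrt(2)*sqrt(l))
B(R, a) = (-9 + a)*(6 + a)
1/(B(d(2), 18) - 50) = 1/((-54 + 18**2 - 3*18) - 50) = 1/((-54 + 324 - 54) - 50) = 1/(216 - 50) = 1/166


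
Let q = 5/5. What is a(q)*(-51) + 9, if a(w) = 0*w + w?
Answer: -42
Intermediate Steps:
q = 1 (q = 5*(1/5) = 1)
a(w) = w (a(w) = 0 + w = w)
a(q)*(-51) + 9 = 1*(-51) + 9 = -51 + 9 = -42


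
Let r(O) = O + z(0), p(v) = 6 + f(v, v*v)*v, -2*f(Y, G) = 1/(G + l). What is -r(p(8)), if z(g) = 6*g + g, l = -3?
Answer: -362/61 ≈ -5.9344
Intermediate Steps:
z(g) = 7*g
f(Y, G) = -1/(2*(-3 + G)) (f(Y, G) = -1/(2*(G - 3)) = -1/(2*(-3 + G)))
p(v) = 6 - v/(-6 + 2*v²) (p(v) = 6 + (-1/(-6 + 2*(v*v)))*v = 6 + (-1/(-6 + 2*v²))*v = 6 - v/(-6 + 2*v²))
r(O) = O (r(O) = O + 7*0 = O + 0 = O)
-r(p(8)) = -(-36 - 1*8 + 12*8²)/(2*(-3 + 8²)) = -(-36 - 8 + 12*64)/(2*(-3 + 64)) = -(-36 - 8 + 768)/(2*61) = -724/(2*61) = -1*362/61 = -362/61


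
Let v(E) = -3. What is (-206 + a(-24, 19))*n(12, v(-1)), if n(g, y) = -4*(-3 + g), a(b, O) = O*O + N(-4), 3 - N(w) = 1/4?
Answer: -5679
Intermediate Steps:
N(w) = 11/4 (N(w) = 3 - 1/4 = 11/4)
a(b, O) = 11/4 + O**2 (a(b, O) = O*O + 11/4 = O**2 + 11/4 = 11/4 + O**2)
n(g, y) = 12 - 4*g
(-206 + a(-24, 19))*n(12, v(-1)) = (-206 + (11/4 + 19**2))*(12 - 4*12) = (-206 + (11/4 + 361))*(12 - 48) = (-206 + 1455/4)*(-36) = (631/4)*(-36) = -5679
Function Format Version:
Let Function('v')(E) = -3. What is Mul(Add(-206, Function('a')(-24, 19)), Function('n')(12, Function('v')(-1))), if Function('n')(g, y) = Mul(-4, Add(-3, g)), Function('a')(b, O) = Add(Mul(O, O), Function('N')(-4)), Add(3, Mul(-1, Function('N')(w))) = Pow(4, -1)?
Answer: -5679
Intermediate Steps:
Function('N')(w) = Rational(11, 4) (Function('N')(w) = Add(3, Mul(-1, Pow(4, -1))) = Add(3, Mul(-1, Rational(1, 4))) = Add(3, Rational(-1, 4)) = Rational(11, 4))
Function('a')(b, O) = Add(Rational(11, 4), Pow(O, 2)) (Function('a')(b, O) = Add(Mul(O, O), Rational(11, 4)) = Add(Pow(O, 2), Rational(11, 4)) = Add(Rational(11, 4), Pow(O, 2)))
Function('n')(g, y) = Add(12, Mul(-4, g))
Mul(Add(-206, Function('a')(-24, 19)), Function('n')(12, Function('v')(-1))) = Mul(Add(-206, Add(Rational(11, 4), Pow(19, 2))), Add(12, Mul(-4, 12))) = Mul(Add(-206, Add(Rational(11, 4), 361)), Add(12, -48)) = Mul(Add(-206, Rational(1455, 4)), -36) = Mul(Rational(631, 4), -36) = -5679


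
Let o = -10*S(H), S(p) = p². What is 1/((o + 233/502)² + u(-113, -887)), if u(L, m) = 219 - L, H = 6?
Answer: 252004/32659222497 ≈ 7.7162e-6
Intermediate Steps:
o = -360 (o = -10*6² = -10*36 = -360)
1/((o + 233/502)² + u(-113, -887)) = 1/((-360 + 233/502)² + (219 - 1*(-113))) = 1/((-360 + 233*(1/502))² + (219 + 113)) = 1/((-360 + 233/502)² + 332) = 1/((-180487/502)² + 332) = 1/(32575557169/252004 + 332) = 1/(32659222497/252004) = 252004/32659222497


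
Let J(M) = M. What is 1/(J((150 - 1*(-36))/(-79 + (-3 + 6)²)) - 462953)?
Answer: -35/16203448 ≈ -2.1600e-6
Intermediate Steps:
1/(J((150 - 1*(-36))/(-79 + (-3 + 6)²)) - 462953) = 1/((150 - 1*(-36))/(-79 + (-3 + 6)²) - 462953) = 1/((150 + 36)/(-79 + 3²) - 462953) = 1/(186/(-79 + 9) - 462953) = 1/(186/(-70) - 462953) = 1/(186*(-1/70) - 462953) = 1/(-93/35 - 462953) = 1/(-16203448/35) = -35/16203448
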